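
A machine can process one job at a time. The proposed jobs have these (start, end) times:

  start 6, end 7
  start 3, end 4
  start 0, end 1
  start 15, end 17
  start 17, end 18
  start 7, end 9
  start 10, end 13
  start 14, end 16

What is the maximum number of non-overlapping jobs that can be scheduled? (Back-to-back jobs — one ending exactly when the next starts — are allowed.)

7

Greedy by earliest finish: after sorting by end time, pick each interval compatible with the last pick.
By end time: (0,1), (3,4), (6,7), (7,9), (10,13), (14,16), (15,17), (17,18).
Pick (0,1); next start ≥ 1 → (3,4); next start ≥ 4 → (6,7); next start ≥ 7 → (7,9); next start ≥ 9 → (10,13); next start ≥ 13 → (14,16); next start ≥ 16 → (17,18).
Selected 7 jobs.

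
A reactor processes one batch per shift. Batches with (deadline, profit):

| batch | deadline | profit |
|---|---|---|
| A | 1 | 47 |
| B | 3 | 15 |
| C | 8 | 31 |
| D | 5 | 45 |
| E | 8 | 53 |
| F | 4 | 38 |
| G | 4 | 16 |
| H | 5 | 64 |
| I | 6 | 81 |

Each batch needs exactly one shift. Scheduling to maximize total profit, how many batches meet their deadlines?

By profit: I(d6,81), H(d5,64), E(d8,53), A(d1,47), D(d5,45), F(d4,38), C(d8,31), G(d4,16), B(d3,15)
I→slot 6; H→slot 5; E→slot 8; A→slot 1; D→slot 4; F→slot 3; C→slot 7; G→slot 2; B skipped.
8 of 9 scheduled.

8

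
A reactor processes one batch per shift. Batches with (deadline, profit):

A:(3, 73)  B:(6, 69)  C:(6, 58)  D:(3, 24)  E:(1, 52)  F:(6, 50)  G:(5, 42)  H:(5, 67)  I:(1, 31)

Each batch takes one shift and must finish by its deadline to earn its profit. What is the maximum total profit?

Take jobs in profit order; each goes to the latest open slot no later than its deadline.
Profit order: A=73 B=69 H=67 C=58 E=52 F=50 G=42 I=31 D=24
Assign: A→slot 3, B→slot 6, H→slot 5, C→slot 4, E→slot 1, F→slot 2, G skipped, I skipped, D skipped.
Slots: [1:E] [2:F] [3:A] [4:C] [5:H] [6:B]
Profit = 52 + 50 + 73 + 58 + 67 + 69 = 369

369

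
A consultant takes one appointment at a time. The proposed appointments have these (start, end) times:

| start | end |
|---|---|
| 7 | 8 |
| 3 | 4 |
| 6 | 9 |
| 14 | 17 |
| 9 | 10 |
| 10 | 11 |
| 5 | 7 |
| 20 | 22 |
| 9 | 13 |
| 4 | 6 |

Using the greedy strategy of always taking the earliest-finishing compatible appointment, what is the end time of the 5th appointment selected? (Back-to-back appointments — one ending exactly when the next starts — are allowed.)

Sort by end time and greedily take each interval whose start is ≥ the last chosen end.
Sorted by end: (3,4)  (4,6)  (5,7)  (7,8)  (6,9)  (9,10)  (10,11)  (9,13)  (14,17)  (20,22)
take (3,4); take (4,6); take (7,8); take (9,10); take (10,11); take (14,17); take (20,22).
Selected: (3,4) (4,6) (7,8) (9,10) (10,11) (14,17) (20,22)

11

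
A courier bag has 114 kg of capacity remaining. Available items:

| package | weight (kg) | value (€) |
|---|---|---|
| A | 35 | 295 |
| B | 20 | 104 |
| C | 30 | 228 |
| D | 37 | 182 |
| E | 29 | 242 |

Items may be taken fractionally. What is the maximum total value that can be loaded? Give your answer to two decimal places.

Ratios (sorted): A 8.43, E 8.34, C 7.60, B 5.20, D 4.92
take A (35 @ 295); take E (29 @ 242); take C (30 @ 228); take B (20 @ 104). Capacity used 114/114.
Total value = 869.00

869.00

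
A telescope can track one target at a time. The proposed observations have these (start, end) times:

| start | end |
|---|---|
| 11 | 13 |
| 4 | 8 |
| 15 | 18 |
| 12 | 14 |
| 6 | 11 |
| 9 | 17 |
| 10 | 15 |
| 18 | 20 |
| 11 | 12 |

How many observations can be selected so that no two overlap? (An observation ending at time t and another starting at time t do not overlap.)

Greedy by earliest finish: after sorting by end time, pick each interval compatible with the last pick.
By end time: (4,8), (6,11), (11,12), (11,13), (12,14), (10,15), (9,17), (15,18), (18,20).
Pick (4,8); next start ≥ 8 → (11,12); next start ≥ 12 → (12,14); next start ≥ 14 → (15,18); next start ≥ 18 → (18,20).
Selected 5 observations.

5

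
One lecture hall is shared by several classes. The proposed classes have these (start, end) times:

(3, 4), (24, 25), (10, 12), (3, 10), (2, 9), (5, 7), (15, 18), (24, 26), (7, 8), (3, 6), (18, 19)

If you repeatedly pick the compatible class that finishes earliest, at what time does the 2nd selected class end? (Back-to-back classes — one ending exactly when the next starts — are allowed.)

Sort by end time and greedily take each interval whose start is ≥ the last chosen end.
Sorted by end: (3,4)  (3,6)  (5,7)  (7,8)  (2,9)  (3,10)  (10,12)  (15,18)  (18,19)  (24,25)  (24,26)
take (3,4); take (5,7); take (7,8); take (10,12); take (15,18); take (18,19); take (24,25).
Selected: (3,4) (5,7) (7,8) (10,12) (15,18) (18,19) (24,25)

7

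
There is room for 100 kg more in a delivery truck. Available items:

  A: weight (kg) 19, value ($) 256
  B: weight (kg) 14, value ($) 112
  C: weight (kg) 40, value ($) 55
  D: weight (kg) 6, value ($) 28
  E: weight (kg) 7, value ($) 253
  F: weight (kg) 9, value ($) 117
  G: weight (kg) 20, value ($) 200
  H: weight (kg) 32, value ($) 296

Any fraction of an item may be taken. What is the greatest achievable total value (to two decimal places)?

1226.00

Order: E (253/7=36.14) > A (256/19=13.47) > F (117/9=13.00) > G (200/20=10.00) > H (296/32=9.25) > B (112/14=8.00) > D (28/6=4.67) > C (55/40=1.38)
Fill: take E (7 @ 253) → take A (19 @ 256) → take F (9 @ 117) → take G (20 @ 200) → take H (32 @ 296) → take 13/14 of B → 104.00; 100/100 used.
Total value = 1226.00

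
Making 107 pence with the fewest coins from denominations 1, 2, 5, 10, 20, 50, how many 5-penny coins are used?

Use the largest denomination that fits, subtract, and repeat.
107 = 2×50 + 1×5 + 1×2
Count of 5: 1

1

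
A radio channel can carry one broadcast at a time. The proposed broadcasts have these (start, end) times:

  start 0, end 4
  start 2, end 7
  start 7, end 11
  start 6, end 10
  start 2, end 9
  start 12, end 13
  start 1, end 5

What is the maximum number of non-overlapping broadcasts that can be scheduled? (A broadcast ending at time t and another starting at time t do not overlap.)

Sorted by end: (0,4)  (1,5)  (2,7)  (2,9)  (6,10)  (7,11)  (12,13)
take (0,4); skip (2,7); take (6,10); take (12,13).
Selected 3 broadcasts.

3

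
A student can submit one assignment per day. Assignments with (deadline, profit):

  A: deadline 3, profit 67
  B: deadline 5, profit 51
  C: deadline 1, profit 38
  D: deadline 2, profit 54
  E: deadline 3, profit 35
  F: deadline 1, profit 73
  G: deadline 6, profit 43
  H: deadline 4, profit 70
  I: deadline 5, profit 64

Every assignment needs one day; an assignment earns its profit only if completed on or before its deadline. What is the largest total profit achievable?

Sort by profit descending; place each in the latest free slot ≤ its deadline.
Profit order: F=73 H=70 A=67 I=64 D=54 B=51 G=43 C=38 E=35
Assign: F→slot 1, H→slot 4, A→slot 3, I→slot 5, D→slot 2, B skipped, G→slot 6, C skipped, E skipped.
Slots: [1:F] [2:D] [3:A] [4:H] [5:I] [6:G]
Profit = 73 + 54 + 67 + 70 + 64 + 43 = 371

371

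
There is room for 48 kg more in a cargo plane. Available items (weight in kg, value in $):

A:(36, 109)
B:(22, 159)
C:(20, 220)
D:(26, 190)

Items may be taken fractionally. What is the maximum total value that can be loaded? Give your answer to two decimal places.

424.45

Greedy by value/weight ratio, highest first.
Ratios (sorted): C 11.00, D 7.31, B 7.23, A 3.03
take C (20 @ 220); take D (26 @ 190); take 2/22 of B → 14.45. Capacity used 48/48.
Total value = 424.45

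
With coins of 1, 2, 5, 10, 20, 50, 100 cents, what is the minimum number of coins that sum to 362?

362 = 3×100 + 1×50 + 1×10 + 1×2
Total coins = 3 + 1 + 1 + 1 = 6

6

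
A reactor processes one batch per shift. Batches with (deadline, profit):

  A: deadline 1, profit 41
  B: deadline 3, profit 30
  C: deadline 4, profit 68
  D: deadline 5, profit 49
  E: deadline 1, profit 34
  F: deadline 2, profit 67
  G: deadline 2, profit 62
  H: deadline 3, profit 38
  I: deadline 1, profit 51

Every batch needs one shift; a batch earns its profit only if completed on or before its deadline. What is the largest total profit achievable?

284

Profit order: C=68 F=67 G=62 I=51 D=49 A=41 H=38 E=34 B=30
Assign: C→slot 4, F→slot 2, G→slot 1, I skipped, D→slot 5, A skipped, H→slot 3, E skipped, B skipped.
Slots: [1:G] [2:F] [3:H] [4:C] [5:D]
Profit = 62 + 67 + 38 + 68 + 49 = 284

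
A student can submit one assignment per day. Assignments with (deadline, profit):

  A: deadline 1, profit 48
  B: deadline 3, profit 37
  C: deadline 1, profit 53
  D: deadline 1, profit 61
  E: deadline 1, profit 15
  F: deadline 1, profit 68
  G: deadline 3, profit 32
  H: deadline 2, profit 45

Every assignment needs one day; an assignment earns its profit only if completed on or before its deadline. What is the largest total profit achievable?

150

Sort by profit descending; place each in the latest free slot ≤ its deadline.
Profit order: F=68 D=61 C=53 A=48 H=45 B=37 G=32 E=15
Assign: F→slot 1, D skipped, C skipped, A skipped, H→slot 2, B→slot 3, G skipped, E skipped.
Slots: [1:F] [2:H] [3:B]
Profit = 68 + 45 + 37 = 150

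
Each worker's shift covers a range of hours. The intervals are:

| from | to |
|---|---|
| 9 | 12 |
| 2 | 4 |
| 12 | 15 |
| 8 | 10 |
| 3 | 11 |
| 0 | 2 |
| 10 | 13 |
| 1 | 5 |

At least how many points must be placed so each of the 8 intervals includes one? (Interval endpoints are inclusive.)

Sorted: [0,2] [2,4] [1,5] [8,10] [3,11] [9,12] [10,13] [12,15]
{[0,2],[2,4],[1,5]} hit by 2; {[8,10],[3,11],[9,12],[10,13]} hit by 10; {[12,15]} hit by 15.
Points: 2, 10, 15 (3 total).

3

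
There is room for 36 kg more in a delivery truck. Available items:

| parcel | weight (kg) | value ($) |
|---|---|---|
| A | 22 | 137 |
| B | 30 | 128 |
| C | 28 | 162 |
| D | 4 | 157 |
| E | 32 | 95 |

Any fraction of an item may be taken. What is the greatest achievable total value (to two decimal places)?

Greedy by value/weight ratio, highest first.
Ratios (sorted): D 39.25, A 6.23, C 5.79, B 4.27, E 2.97
take D (4 @ 157); take A (22 @ 137); take 10/28 of C → 57.86. Capacity used 36/36.
Total value = 351.86

351.86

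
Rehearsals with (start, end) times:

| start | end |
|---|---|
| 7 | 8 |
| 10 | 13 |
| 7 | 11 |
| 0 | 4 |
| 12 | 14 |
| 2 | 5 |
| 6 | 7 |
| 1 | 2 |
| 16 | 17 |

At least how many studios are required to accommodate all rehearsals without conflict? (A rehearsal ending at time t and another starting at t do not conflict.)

2

The answer is the maximum number of intervals overlapping at any instant.
Events (time:±→running): 0:+→1 1:+→2 … peak 2.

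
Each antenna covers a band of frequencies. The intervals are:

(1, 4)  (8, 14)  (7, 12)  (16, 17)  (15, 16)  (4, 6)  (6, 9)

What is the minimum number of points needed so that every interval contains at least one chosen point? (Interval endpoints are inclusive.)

By right end: [1,4]  [4,6]  [6,9]  [7,12]  [8,14]  [15,16]  [16,17]
[1,4] uncovered → point at 4; [6,9] uncovered → point at 9; [15,16] uncovered → point at 16.
Points: 4, 9, 16 (3 total).

3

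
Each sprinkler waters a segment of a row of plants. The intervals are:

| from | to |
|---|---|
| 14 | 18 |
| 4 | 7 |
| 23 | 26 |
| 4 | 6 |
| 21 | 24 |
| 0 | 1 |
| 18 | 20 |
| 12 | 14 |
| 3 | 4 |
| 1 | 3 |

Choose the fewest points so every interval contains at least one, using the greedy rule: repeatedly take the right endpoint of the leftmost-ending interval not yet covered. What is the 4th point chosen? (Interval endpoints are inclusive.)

20

Sort by right endpoint; whenever an interval is uncovered, place a point at its right end.
Sorted: [0,1] [1,3] [3,4] [4,6] [4,7] [12,14] [14,18] [18,20] [21,24] [23,26]
{[0,1],[1,3]} hit by 1; {[3,4],[4,6],[4,7]} hit by 4; {[12,14],[14,18]} hit by 14; {[18,20]} hit by 20; {[21,24],[23,26]} hit by 24.
Points: 1, 4, 14, 20, 24 (5 total).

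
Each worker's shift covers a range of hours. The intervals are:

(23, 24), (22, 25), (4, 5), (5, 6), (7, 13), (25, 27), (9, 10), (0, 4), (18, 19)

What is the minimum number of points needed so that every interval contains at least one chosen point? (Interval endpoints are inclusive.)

6

By right end: [0,4]  [4,5]  [5,6]  [9,10]  [7,13]  [18,19]  [23,24]  [22,25]  [25,27]
[0,4] uncovered → point at 4; [5,6] uncovered → point at 6; [9,10] uncovered → point at 10; [18,19] uncovered → point at 19; [23,24] uncovered → point at 24; [25,27] uncovered → point at 27.
Points: 4, 6, 10, 19, 24, 27 (6 total).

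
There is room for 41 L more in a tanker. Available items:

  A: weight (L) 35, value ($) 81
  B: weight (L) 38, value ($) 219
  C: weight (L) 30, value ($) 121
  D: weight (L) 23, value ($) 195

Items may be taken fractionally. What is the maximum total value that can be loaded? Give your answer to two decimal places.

298.74

Sort by value per unit weight and fill in that order.
Ratios (sorted): D 8.48, B 5.76, C 4.03, A 2.31
take D (23 @ 195); take 18/38 of B → 103.74. Capacity used 41/41.
Total value = 298.74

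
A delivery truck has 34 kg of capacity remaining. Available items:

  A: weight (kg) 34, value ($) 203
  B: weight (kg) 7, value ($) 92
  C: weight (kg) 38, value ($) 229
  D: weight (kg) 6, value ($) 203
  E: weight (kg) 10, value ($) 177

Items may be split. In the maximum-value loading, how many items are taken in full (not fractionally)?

Sort by value per unit weight and fill in that order.
Ratios (sorted): D 33.83, E 17.70, B 13.14, C 6.03, A 5.97
take D (6 @ 203); take E (10 @ 177); take B (7 @ 92); take 11/38 of C → 66.29. Capacity used 34/34.
3 item(s) taken whole; one partial (take 11/38 of C).

3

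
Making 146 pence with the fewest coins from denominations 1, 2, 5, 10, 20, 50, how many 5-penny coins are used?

1

146 − 2×50→46 − 2×20→6 − 1×5→1 − 1×1→0
Count of 5: 1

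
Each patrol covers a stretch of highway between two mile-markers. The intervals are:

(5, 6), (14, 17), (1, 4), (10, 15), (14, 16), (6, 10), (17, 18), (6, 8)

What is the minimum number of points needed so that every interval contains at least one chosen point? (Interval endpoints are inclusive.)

Sorted: [1,4] [5,6] [6,8] [6,10] [10,15] [14,16] [14,17] [17,18]
{[1,4]} hit by 4; {[5,6],[6,8],[6,10]} hit by 6; {[10,15],[14,16],[14,17]} hit by 15; {[17,18]} hit by 18.
Points: 4, 6, 15, 18 (4 total).

4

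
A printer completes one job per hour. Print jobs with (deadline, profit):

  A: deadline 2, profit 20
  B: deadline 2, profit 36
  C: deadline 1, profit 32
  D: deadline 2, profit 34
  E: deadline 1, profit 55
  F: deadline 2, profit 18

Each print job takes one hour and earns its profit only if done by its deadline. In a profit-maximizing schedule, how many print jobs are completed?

Take jobs in profit order; each goes to the latest open slot no later than its deadline.
Profit order: E=55 B=36 D=34 C=32 A=20 F=18
Assign: E→slot 1, B→slot 2, D skipped, C skipped, A skipped, F skipped.
Slots: [1:E] [2:B]
2 of 6 scheduled.

2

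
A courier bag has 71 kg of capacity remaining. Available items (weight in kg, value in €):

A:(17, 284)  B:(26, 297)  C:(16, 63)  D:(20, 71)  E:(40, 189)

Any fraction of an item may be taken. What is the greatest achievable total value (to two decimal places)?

Greedy by value/weight ratio, highest first.
Ratios (sorted): A 16.71, B 11.42, E 4.72, C 3.94, D 3.55
take A (17 @ 284); take B (26 @ 297); take 28/40 of E → 132.30. Capacity used 71/71.
Total value = 713.30

713.30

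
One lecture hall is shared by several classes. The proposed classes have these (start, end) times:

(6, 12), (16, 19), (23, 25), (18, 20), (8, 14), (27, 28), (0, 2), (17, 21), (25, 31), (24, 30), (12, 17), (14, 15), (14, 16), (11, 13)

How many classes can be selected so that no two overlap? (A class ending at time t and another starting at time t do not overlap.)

6

By end time: (0,2), (6,12), (11,13), (8,14), (14,15), (14,16), (12,17), (16,19), (18,20), (17,21), (23,25), (27,28), (24,30), (25,31).
Pick (0,2); next start ≥ 2 → (6,12); next start ≥ 12 → (14,15); next start ≥ 15 → (16,19); next start ≥ 19 → (23,25); next start ≥ 25 → (27,28).
Selected 6 classes.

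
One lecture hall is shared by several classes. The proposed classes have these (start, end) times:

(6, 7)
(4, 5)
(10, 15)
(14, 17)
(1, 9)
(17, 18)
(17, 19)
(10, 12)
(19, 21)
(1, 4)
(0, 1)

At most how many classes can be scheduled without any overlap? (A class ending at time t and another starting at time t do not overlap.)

8

Sort by end time and greedily take each interval whose start is ≥ the last chosen end.
Sorted by end: (0,1)  (1,4)  (4,5)  (6,7)  (1,9)  (10,12)  (10,15)  (14,17)  (17,18)  (17,19)  (19,21)
take (0,1); take (1,4); take (4,5); take (6,7); skip (1,9); take (10,12); take (14,17); take (17,18); skip (17,19); take (19,21).
Selected 8 classes.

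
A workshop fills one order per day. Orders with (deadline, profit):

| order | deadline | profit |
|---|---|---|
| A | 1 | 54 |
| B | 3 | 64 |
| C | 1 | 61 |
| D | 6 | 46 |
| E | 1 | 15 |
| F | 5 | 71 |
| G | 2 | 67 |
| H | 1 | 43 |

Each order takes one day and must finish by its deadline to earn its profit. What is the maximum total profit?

Sort by profit descending; place each in the latest free slot ≤ its deadline.
Profit order: F=71 G=67 B=64 C=61 A=54 D=46 H=43 E=15
Assign: F→slot 5, G→slot 2, B→slot 3, C→slot 1, A skipped, D→slot 6, H skipped, E skipped.
Slots: [1:C] [2:G] [3:B] [5:F] [6:D]
Profit = 61 + 67 + 64 + 71 + 46 = 309

309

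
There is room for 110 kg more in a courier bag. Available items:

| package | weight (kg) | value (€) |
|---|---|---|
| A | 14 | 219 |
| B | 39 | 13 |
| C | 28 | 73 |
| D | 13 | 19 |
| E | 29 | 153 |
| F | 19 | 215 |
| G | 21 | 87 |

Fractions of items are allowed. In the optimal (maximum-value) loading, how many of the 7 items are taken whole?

Sort by value per unit weight and fill in that order.
Ratios (sorted): A 15.64, F 11.32, E 5.28, G 4.14, C 2.61, D 1.46, B 0.33
take A (14 @ 219); take F (19 @ 215); take E (29 @ 153); take G (21 @ 87); take 27/28 of C → 70.39. Capacity used 110/110.
4 item(s) taken whole; one partial (take 27/28 of C).

4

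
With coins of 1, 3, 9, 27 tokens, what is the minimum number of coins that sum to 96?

6

Use the largest denomination that fits, subtract, and repeat.
96 = 3×27 + 1×9 + 2×3
Total coins = 3 + 1 + 2 = 6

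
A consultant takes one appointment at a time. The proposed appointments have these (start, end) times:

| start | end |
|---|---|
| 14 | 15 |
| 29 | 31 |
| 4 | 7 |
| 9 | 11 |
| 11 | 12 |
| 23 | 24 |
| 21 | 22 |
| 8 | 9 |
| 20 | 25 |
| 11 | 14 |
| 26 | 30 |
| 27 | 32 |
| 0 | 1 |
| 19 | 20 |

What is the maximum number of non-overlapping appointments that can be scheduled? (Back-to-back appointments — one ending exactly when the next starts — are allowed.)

Greedy by earliest finish: after sorting by end time, pick each interval compatible with the last pick.
By end time: (0,1), (4,7), (8,9), (9,11), (11,12), (11,14), (14,15), (19,20), (21,22), (23,24), (20,25), (26,30), (29,31), (27,32).
Pick (0,1); next start ≥ 1 → (4,7); next start ≥ 7 → (8,9); next start ≥ 9 → (9,11); next start ≥ 11 → (11,12); next start ≥ 12 → (14,15); next start ≥ 15 → (19,20); next start ≥ 20 → (21,22); next start ≥ 22 → (23,24); next start ≥ 24 → (26,30).
Selected 10 appointments.

10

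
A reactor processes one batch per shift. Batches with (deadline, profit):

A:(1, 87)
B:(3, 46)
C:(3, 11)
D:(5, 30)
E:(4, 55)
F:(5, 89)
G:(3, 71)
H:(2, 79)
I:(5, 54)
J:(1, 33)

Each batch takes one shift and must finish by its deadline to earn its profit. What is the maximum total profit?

By profit: F(d5,89), A(d1,87), H(d2,79), G(d3,71), E(d4,55), I(d5,54), B(d3,46), J(d1,33), D(d5,30), C(d3,11)
F→slot 5; A→slot 1; H→slot 2; G→slot 3; E→slot 4; I skipped; B skipped; J skipped; D skipped; C skipped.
Profit = 87 + 79 + 71 + 55 + 89 = 381

381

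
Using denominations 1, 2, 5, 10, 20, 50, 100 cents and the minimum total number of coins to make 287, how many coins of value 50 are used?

1

287 = 2×100 + 1×50 + 1×20 + 1×10 + 1×5 + 1×2
Count of 50: 1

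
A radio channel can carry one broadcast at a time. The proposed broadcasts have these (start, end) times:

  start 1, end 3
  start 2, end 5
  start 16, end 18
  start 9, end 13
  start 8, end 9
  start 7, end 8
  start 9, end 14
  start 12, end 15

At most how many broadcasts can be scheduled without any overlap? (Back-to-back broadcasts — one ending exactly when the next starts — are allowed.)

5

Greedy by earliest finish: after sorting by end time, pick each interval compatible with the last pick.
Sorted by end: (1,3)  (2,5)  (7,8)  (8,9)  (9,13)  (9,14)  (12,15)  (16,18)
take (1,3); take (7,8); take (8,9); take (9,13); take (16,18).
Selected 5 broadcasts.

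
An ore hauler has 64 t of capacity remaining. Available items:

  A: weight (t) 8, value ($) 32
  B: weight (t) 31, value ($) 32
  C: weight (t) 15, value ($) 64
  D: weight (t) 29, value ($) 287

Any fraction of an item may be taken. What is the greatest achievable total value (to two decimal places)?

395.39

Greedy by value/weight ratio, highest first.
Order: D (287/29=9.90) > C (64/15=4.27) > A (32/8=4.00) > B (32/31=1.03)
Fill: take D (29 @ 287) → take C (15 @ 64) → take A (8 @ 32) → take 12/31 of B → 12.39; 64/64 used.
Total value = 395.39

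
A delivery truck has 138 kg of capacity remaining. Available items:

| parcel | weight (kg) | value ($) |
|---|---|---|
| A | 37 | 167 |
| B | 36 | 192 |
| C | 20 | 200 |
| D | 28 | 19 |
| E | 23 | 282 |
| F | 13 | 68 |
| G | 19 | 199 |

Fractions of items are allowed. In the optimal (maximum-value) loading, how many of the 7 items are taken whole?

5

Greedy by value/weight ratio, highest first.
Ratios (sorted): E 12.26, G 10.47, C 10.00, B 5.33, F 5.23, A 4.51, D 0.68
take E (23 @ 282); take G (19 @ 199); take C (20 @ 200); take B (36 @ 192); take F (13 @ 68); take 27/37 of A → 121.86. Capacity used 138/138.
5 item(s) taken whole; one partial (take 27/37 of A).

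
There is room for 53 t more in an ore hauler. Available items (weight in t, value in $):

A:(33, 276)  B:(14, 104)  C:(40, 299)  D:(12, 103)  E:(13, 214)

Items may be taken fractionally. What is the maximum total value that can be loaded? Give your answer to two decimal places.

Sort by value per unit weight and fill in that order.
Ratios (sorted): E 16.46, D 8.58, A 8.36, C 7.47, B 7.43
take E (13 @ 214); take D (12 @ 103); take 28/33 of A → 234.18. Capacity used 53/53.
Total value = 551.18

551.18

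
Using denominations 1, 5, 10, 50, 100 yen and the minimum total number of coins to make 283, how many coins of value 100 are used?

2

Use the largest denomination that fits, subtract, and repeat.
283 = 2×100 + 1×50 + 3×10 + 3×1
Count of 100: 2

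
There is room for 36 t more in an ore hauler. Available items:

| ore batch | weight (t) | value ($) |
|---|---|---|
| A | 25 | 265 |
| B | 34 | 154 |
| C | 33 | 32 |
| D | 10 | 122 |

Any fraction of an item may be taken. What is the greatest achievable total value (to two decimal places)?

391.53

Order: D (122/10=12.20) > A (265/25=10.60) > B (154/34=4.53) > C (32/33=0.97)
Fill: take D (10 @ 122) → take A (25 @ 265) → take 1/34 of B → 4.53; 36/36 used.
Total value = 391.53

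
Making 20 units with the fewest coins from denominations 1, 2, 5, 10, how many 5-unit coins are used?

20 − 2×10→0
Count of 5: 0

0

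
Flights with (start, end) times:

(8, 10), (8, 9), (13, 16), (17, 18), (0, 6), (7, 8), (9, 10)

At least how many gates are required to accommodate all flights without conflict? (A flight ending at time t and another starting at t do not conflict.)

Events (time:±→running): 0:+→1 6:-→0 7:+→1 8:-→0 8:+→1 8:+→2 … peak 2.

2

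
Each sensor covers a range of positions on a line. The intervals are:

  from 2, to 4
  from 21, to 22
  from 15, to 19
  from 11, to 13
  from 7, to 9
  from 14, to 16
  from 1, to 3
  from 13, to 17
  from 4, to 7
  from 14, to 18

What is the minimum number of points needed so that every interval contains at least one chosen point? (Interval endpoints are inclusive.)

By right end: [1,3]  [2,4]  [4,7]  [7,9]  [11,13]  [14,16]  [13,17]  [14,18]  [15,19]  [21,22]
[1,3] uncovered → point at 3; [4,7] uncovered → point at 7; [11,13] uncovered → point at 13; [14,16] uncovered → point at 16; [21,22] uncovered → point at 22.
Points: 3, 7, 13, 16, 22 (5 total).

5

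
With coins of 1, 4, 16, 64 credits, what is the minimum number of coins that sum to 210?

6

Use the largest denomination that fits, subtract, and repeat.
210 − 3×64→18 − 1×16→2 − 2×1→0
Total coins = 3 + 1 + 2 = 6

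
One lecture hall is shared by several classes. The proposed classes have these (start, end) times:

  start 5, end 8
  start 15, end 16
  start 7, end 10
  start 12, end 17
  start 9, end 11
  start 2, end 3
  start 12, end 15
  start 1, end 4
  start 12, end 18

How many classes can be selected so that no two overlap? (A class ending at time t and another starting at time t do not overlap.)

Sorted by end: (2,3)  (1,4)  (5,8)  (7,10)  (9,11)  (12,15)  (15,16)  (12,17)  (12,18)
take (2,3); skip (1,4); take (5,8); take (9,11); take (12,15); take (15,16); skip (12,17); skip (12,18).
Selected 5 classes.

5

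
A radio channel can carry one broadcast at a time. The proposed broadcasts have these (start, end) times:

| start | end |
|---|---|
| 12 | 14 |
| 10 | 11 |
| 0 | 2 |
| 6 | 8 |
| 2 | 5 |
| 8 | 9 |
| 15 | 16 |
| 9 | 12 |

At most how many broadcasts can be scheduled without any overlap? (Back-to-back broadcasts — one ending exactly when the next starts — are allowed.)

7

Order by finish time; keep every interval that doesn't clash with the previous kept one.
By end time: (0,2), (2,5), (6,8), (8,9), (10,11), (9,12), (12,14), (15,16).
Pick (0,2); next start ≥ 2 → (2,5); next start ≥ 5 → (6,8); next start ≥ 8 → (8,9); next start ≥ 9 → (10,11); next start ≥ 11 → (12,14); next start ≥ 14 → (15,16).
Selected 7 broadcasts.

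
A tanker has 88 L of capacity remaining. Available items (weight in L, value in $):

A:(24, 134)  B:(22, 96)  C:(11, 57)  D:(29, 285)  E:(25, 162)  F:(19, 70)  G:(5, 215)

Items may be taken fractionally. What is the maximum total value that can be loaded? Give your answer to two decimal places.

Ratios (sorted): G 43.00, D 9.83, E 6.48, A 5.58, C 5.18, B 4.36, F 3.68
take G (5 @ 215); take D (29 @ 285); take E (25 @ 162); take A (24 @ 134); take 5/11 of C → 25.91. Capacity used 88/88.
Total value = 821.91

821.91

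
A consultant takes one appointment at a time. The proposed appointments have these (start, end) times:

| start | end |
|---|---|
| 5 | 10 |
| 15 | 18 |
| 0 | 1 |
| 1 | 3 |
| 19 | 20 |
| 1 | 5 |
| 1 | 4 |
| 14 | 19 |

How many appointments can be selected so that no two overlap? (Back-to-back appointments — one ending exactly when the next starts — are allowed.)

5

Sorted by end: (0,1)  (1,3)  (1,4)  (1,5)  (5,10)  (15,18)  (14,19)  (19,20)
take (0,1); take (1,3); skip (1,5); take (5,10); take (15,18); take (19,20).
Selected 5 appointments.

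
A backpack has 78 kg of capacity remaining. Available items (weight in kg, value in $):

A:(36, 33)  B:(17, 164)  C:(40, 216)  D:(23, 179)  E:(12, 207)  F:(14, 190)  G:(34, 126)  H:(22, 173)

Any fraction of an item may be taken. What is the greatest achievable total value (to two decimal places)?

Order: E (207/12=17.25) > F (190/14=13.57) > B (164/17=9.65) > H (173/22=7.86) > D (179/23=7.78) > C (216/40=5.40) > G (126/34=3.71) > A (33/36=0.92)
Fill: take E (12 @ 207) → take F (14 @ 190) → take B (17 @ 164) → take H (22 @ 173) → take 13/23 of D → 101.17; 78/78 used.
Total value = 835.17

835.17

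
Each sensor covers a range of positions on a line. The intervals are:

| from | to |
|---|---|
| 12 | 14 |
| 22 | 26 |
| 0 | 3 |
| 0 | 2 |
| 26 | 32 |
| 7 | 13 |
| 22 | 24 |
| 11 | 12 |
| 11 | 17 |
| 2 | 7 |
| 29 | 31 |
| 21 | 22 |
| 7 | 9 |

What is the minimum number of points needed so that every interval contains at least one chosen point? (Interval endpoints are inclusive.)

5

Sort by right endpoint; whenever an interval is uncovered, place a point at its right end.
Sorted: [0,2] [0,3] [2,7] [7,9] [11,12] [7,13] [12,14] [11,17] [21,22] [22,24] [22,26] [29,31] [26,32]
{[0,2],[0,3],[2,7]} hit by 2; {[7,9]} hit by 9; {[11,12],[7,13],[12,14],[11,17]} hit by 12; {[21,22],[22,24],[22,26]} hit by 22; {[29,31],[26,32]} hit by 31.
Points: 2, 9, 12, 22, 31 (5 total).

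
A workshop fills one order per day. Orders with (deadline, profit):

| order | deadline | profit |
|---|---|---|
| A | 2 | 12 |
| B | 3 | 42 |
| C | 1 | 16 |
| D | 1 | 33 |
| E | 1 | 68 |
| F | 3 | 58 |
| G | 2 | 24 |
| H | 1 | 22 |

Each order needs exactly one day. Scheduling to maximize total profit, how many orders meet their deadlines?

3

Profit order: E=68 F=58 B=42 D=33 G=24 H=22 C=16 A=12
Assign: E→slot 1, F→slot 3, B→slot 2, D skipped, G skipped, H skipped, C skipped, A skipped.
Slots: [1:E] [2:B] [3:F]
3 of 8 scheduled.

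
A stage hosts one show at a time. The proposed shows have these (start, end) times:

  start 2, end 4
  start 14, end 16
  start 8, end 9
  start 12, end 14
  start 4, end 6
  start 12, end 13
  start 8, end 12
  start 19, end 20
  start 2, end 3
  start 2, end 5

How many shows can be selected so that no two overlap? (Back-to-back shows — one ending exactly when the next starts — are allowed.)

Sort by end time and greedily take each interval whose start is ≥ the last chosen end.
Sorted by end: (2,3)  (2,4)  (2,5)  (4,6)  (8,9)  (8,12)  (12,13)  (12,14)  (14,16)  (19,20)
take (2,3); skip (2,5); take (4,6); take (8,9); skip (8,12); take (12,13); take (14,16); take (19,20).
Selected 6 shows.

6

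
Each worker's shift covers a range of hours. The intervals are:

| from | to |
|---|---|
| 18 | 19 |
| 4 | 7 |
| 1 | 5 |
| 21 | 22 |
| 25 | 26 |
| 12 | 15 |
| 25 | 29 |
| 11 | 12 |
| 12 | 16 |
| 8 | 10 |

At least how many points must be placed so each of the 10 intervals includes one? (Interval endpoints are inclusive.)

Sort by right endpoint; whenever an interval is uncovered, place a point at its right end.
Sorted: [1,5] [4,7] [8,10] [11,12] [12,15] [12,16] [18,19] [21,22] [25,26] [25,29]
{[1,5],[4,7]} hit by 5; {[8,10]} hit by 10; {[11,12],[12,15],[12,16]} hit by 12; {[18,19]} hit by 19; {[21,22]} hit by 22; {[25,26],[25,29]} hit by 26.
Points: 5, 10, 12, 19, 22, 26 (6 total).

6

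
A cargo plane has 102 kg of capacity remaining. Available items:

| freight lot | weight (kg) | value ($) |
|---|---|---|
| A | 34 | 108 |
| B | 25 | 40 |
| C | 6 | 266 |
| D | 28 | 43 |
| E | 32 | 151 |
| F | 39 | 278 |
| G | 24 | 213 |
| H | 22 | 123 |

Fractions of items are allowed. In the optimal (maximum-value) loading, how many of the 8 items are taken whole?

Ratios (sorted): C 44.33, G 8.88, F 7.13, H 5.59, E 4.72, A 3.18, B 1.60, D 1.54
take C (6 @ 266); take G (24 @ 213); take F (39 @ 278); take H (22 @ 123); take 11/32 of E → 51.91. Capacity used 102/102.
4 item(s) taken whole; one partial (take 11/32 of E).

4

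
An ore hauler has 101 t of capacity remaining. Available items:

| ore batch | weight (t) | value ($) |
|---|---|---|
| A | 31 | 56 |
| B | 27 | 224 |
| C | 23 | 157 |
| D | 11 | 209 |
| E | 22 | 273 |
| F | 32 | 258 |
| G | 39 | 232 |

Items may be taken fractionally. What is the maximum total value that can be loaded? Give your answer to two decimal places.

1025.43

Ratios (sorted): D 19.00, E 12.41, B 8.30, F 8.06, C 6.83, G 5.95, A 1.81
take D (11 @ 209); take E (22 @ 273); take B (27 @ 224); take F (32 @ 258); take 9/23 of C → 61.43. Capacity used 101/101.
Total value = 1025.43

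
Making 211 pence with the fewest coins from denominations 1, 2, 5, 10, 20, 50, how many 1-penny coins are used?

1

Greedy: take as many of the largest coin as possible, then repeat with the remainder.
211 = 4×50 + 1×10 + 1×1
Count of 1: 1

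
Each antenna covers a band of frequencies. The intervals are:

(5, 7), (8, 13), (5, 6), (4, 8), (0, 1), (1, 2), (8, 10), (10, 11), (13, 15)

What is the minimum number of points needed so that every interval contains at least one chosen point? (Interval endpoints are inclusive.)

Sort by right endpoint; whenever an interval is uncovered, place a point at its right end.
By right end: [0,1]  [1,2]  [5,6]  [5,7]  [4,8]  [8,10]  [10,11]  [8,13]  [13,15]
[0,1] uncovered → point at 1; [5,6] uncovered → point at 6; [8,10] uncovered → point at 10; [13,15] uncovered → point at 15.
Points: 1, 6, 10, 15 (4 total).

4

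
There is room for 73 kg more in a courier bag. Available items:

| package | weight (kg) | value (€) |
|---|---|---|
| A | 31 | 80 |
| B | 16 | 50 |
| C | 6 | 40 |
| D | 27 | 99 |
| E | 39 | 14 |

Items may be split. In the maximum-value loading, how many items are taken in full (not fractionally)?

Sort by value per unit weight and fill in that order.
Order: C (40/6=6.67) > D (99/27=3.67) > B (50/16=3.12) > A (80/31=2.58) > E (14/39=0.36)
Fill: take C (6 @ 40) → take D (27 @ 99) → take B (16 @ 50) → take 24/31 of A → 61.94; 73/73 used.
3 item(s) taken whole; one partial (take 24/31 of A).

3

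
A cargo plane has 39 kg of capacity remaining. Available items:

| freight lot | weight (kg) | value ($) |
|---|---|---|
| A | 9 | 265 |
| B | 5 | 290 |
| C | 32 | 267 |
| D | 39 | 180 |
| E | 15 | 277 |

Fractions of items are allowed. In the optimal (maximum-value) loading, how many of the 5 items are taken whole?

Sort by value per unit weight and fill in that order.
Ratios (sorted): B 58.00, A 29.44, E 18.47, C 8.34, D 4.62
take B (5 @ 290); take A (9 @ 265); take E (15 @ 277); take 10/32 of C → 83.44. Capacity used 39/39.
3 item(s) taken whole; one partial (take 10/32 of C).

3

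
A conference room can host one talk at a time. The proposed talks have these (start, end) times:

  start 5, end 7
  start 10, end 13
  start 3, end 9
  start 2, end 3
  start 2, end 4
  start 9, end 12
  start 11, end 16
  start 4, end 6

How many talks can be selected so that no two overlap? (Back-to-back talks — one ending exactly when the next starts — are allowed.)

Sorted by end: (2,3)  (2,4)  (4,6)  (5,7)  (3,9)  (9,12)  (10,13)  (11,16)
take (2,3); take (4,6); skip (3,9); take (9,12); skip (10,13); skip (11,16).
Selected 3 talks.

3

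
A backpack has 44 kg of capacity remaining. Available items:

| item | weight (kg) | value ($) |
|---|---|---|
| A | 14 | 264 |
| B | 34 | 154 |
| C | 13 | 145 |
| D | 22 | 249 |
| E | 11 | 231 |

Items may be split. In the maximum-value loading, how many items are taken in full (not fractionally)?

2

Sort by value per unit weight and fill in that order.
Order: E (231/11=21.00) > A (264/14=18.86) > D (249/22=11.32) > C (145/13=11.15) > B (154/34=4.53)
Fill: take E (11 @ 231) → take A (14 @ 264) → take 19/22 of D → 215.05; 44/44 used.
2 item(s) taken whole; one partial (take 19/22 of D).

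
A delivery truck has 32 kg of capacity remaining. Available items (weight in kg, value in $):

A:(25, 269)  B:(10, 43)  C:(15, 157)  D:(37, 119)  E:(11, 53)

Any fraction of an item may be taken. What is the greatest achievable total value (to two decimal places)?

342.27

Greedy by value/weight ratio, highest first.
Order: A (269/25=10.76) > C (157/15=10.47) > E (53/11=4.82) > B (43/10=4.30) > D (119/37=3.22)
Fill: take A (25 @ 269) → take 7/15 of C → 73.27; 32/32 used.
Total value = 342.27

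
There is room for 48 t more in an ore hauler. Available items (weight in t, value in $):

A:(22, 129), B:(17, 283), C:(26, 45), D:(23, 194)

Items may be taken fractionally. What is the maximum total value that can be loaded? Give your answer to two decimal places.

523.91

Greedy by value/weight ratio, highest first.
Ratios (sorted): B 16.65, D 8.43, A 5.86, C 1.73
take B (17 @ 283); take D (23 @ 194); take 8/22 of A → 46.91. Capacity used 48/48.
Total value = 523.91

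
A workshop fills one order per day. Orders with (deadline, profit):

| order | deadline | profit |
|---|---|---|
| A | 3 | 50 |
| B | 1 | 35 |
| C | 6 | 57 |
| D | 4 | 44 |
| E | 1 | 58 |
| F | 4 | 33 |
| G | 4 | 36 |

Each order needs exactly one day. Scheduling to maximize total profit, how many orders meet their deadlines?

Sort by profit descending; place each in the latest free slot ≤ its deadline.
By profit: E(d1,58), C(d6,57), A(d3,50), D(d4,44), G(d4,36), B(d1,35), F(d4,33)
E→slot 1; C→slot 6; A→slot 3; D→slot 4; G→slot 2; B skipped; F skipped.
5 of 7 scheduled.

5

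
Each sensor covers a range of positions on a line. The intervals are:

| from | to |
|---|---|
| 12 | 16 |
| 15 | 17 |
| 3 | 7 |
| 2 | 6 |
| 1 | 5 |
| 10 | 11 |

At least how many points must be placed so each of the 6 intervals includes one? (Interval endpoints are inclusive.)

Sorted: [1,5] [2,6] [3,7] [10,11] [12,16] [15,17]
{[1,5],[2,6],[3,7]} hit by 5; {[10,11]} hit by 11; {[12,16],[15,17]} hit by 16.
Points: 5, 11, 16 (3 total).

3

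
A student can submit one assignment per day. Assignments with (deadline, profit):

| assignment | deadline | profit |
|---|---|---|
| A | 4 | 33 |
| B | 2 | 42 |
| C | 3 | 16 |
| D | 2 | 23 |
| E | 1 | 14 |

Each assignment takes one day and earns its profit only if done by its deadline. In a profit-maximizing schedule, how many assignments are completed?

Sort by profit descending; place each in the latest free slot ≤ its deadline.
By profit: B(d2,42), A(d4,33), D(d2,23), C(d3,16), E(d1,14)
B→slot 2; A→slot 4; D→slot 1; C→slot 3; E skipped.
4 of 5 scheduled.

4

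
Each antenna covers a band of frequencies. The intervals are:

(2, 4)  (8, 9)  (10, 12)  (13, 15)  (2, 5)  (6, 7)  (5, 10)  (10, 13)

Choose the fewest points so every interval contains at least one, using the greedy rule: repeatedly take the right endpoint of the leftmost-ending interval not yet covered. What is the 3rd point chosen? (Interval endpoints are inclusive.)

Sort by right endpoint; whenever an interval is uncovered, place a point at its right end.
Sorted: [2,4] [2,5] [6,7] [8,9] [5,10] [10,12] [10,13] [13,15]
{[2,4],[2,5]} hit by 4; {[6,7]} hit by 7; {[8,9],[5,10]} hit by 9; {[10,12],[10,13]} hit by 12; {[13,15]} hit by 15.
Points: 4, 7, 9, 12, 15 (5 total).

9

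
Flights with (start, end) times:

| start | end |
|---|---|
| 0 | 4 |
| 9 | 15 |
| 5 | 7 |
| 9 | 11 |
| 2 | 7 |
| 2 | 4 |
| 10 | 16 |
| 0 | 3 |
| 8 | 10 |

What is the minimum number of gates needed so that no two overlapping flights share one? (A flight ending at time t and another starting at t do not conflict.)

The answer is the maximum number of intervals overlapping at any instant.
Events (time:±→running): 0:+→1 0:+→2 2:+→3 2:+→4 … peak 4.

4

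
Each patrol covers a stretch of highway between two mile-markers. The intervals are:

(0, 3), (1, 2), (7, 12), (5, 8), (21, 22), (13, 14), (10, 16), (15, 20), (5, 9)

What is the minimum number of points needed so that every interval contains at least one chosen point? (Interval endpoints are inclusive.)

Sort by right endpoint; whenever an interval is uncovered, place a point at its right end.
Sorted: [1,2] [0,3] [5,8] [5,9] [7,12] [13,14] [10,16] [15,20] [21,22]
{[1,2],[0,3]} hit by 2; {[5,8],[5,9],[7,12]} hit by 8; {[13,14],[10,16]} hit by 14; {[15,20]} hit by 20; {[21,22]} hit by 22.
Points: 2, 8, 14, 20, 22 (5 total).

5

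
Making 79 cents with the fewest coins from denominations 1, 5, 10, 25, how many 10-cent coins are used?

0

79 − 3×25→4 − 4×1→0
Count of 10: 0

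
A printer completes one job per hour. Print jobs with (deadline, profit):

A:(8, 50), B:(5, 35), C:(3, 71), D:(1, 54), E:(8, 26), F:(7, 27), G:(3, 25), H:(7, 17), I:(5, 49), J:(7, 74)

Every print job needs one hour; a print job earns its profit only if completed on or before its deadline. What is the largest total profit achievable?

386

Profit order: J=74 C=71 D=54 A=50 I=49 B=35 F=27 E=26 G=25 H=17
Assign: J→slot 7, C→slot 3, D→slot 1, A→slot 8, I→slot 5, B→slot 4, F→slot 6, E→slot 2, G skipped, H skipped.
Slots: [1:D] [2:E] [3:C] [4:B] [5:I] [6:F] [7:J] [8:A]
Profit = 54 + 26 + 71 + 35 + 49 + 27 + 74 + 50 = 386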